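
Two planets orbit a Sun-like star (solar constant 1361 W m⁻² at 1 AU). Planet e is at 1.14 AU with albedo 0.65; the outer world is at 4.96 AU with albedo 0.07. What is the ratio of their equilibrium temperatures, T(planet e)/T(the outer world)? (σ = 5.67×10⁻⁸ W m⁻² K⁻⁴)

T_eq = [S₀(1−A)/(4σd²)]^(1/4), so T ∝ (1−A)^(1/4) / √d.
T₁ = [1361×0.35/(4×5.67×10⁻⁸×1.14²)]^(1/4) = 200.50 K.
T₂ = [1361×0.93/(4×5.67×10⁻⁸×4.96²)]^(1/4) = 122.73 K.

T₁/T₂ ≈ 1.634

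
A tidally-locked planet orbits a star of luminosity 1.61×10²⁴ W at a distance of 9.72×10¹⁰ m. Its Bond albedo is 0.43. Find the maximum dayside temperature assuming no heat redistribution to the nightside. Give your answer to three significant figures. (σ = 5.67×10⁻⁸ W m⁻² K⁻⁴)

T_ss ≈ 108 K

Flux: S = L/(4πd²) = 1.61×10²⁴/(4π×(9.72×10¹⁰)²) = 13.6 W m⁻².
With no redistribution each surface element balances locally: S(1−A) = σT⁴.
T = [13.6 × 0.57 / 5.67×10⁻⁸]^(1/4) = (1.36×10⁸)^(1/4) = 108 K.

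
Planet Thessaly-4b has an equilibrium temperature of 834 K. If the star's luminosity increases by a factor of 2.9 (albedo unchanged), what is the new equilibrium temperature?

T_eq ∝ L^(1/4) · d^(−1/2).
T′ = 834 × 2.9^(1/4) = 1090 K.

T_eq ≈ 1090 K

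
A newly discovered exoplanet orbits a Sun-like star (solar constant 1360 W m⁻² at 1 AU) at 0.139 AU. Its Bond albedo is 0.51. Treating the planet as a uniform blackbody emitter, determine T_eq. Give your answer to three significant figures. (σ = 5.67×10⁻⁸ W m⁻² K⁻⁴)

T_eq ≈ 624 K

Flux at 0.139 AU: S = 1360/0.139² = 7.04×10⁴ W m⁻².
Energy balance: absorbed = emitted ⇒ πR²·S(1−A) = 4πR²·σT_eq⁴, so T_eq⁴ = S(1−A)/(4σ).
T_eq = [7.04×10⁴ × 0.49 / (4 × 5.67×10⁻⁸)]^(1/4) = (1.52×10¹¹)^(1/4) = 624 K.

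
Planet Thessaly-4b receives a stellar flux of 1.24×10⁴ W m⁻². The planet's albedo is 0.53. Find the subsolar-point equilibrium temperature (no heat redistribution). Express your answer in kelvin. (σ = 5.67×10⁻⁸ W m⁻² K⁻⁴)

At the subsolar point the surface absorbs S(1−A) and emits σT⁴ per unit area — no factor of 4, since only the local patch is in balance.
T = [1.24×10⁴ × 0.47 / 5.67×10⁻⁸]^(1/4) = (1.03×10¹¹)^(1/4) = 566 K.

T_ss ≈ 566 K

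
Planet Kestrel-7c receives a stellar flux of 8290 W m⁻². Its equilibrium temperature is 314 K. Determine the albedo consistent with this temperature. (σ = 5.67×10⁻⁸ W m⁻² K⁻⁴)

From T_eq⁴ = S(1−A)/(4σ): 1−A = 4σT_eq⁴/S.
1−A = 4 × 5.67×10⁻⁸ × (314)⁴ / 8290 = 0.266.

A ≈ 0.73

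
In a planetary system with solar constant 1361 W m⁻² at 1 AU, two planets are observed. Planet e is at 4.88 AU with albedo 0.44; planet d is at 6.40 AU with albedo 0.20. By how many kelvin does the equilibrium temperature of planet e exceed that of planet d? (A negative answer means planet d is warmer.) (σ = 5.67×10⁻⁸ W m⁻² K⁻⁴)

ΔT ≈ 4.9 K

T_eq = [S₀(1−A)/(4σd²)]^(1/4), so T ∝ (1−A)^(1/4) / √d.
T₁ = [1361×0.56/(4×5.67×10⁻⁸×4.88²)]^(1/4) = 108.99 K.
T₂ = [1361×0.80/(4×5.67×10⁻⁸×6.40²)]^(1/4) = 104.05 K.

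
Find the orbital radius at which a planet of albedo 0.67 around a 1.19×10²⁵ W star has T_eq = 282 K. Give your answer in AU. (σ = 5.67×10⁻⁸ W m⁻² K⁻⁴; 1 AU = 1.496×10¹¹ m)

d ≈ 0.0987 AU

From T_eq⁴ = L(1−A)/(16πσd²): d = √[L(1−A)/(16πσT_eq⁴)].
d = √[1.19×10²⁵ × 0.33 / (16π × 5.67×10⁻⁸ × (282)⁴)] = 1.48×10¹⁰ m = 0.0987 AU.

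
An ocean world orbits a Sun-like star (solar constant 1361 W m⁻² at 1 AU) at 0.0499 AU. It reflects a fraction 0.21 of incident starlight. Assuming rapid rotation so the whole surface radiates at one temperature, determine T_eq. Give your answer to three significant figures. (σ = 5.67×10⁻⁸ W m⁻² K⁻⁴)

T_eq ≈ 1170 K

Flux at 0.0499 AU: S = 1361/0.0499² = 5.47×10⁵ W m⁻².
Energy balance: absorbed = emitted ⇒ πR²·S(1−A) = 4πR²·σT_eq⁴, so T_eq⁴ = S(1−A)/(4σ).
T_eq = [5.47×10⁵ × 0.79 / (4 × 5.67×10⁻⁸)]^(1/4) = (1.90×10¹²)^(1/4) = 1170 K.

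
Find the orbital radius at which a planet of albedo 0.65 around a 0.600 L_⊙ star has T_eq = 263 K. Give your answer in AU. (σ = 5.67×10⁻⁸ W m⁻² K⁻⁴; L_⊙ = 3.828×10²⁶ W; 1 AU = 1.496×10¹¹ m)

d ≈ 0.513 AU

L = 0.600 × 3.828×10²⁶ = 2.30×10²⁶ W.
From T_eq⁴ = L(1−A)/(16πσd²): d = √[L(1−A)/(16πσT_eq⁴)].
d = √[2.30×10²⁶ × 0.35 / (16π × 5.67×10⁻⁸ × (263)⁴)] = 7.68×10¹⁰ m = 0.513 AU.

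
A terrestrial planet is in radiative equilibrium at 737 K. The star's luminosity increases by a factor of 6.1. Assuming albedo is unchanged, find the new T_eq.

T_eq ≈ 1160 K

T_eq ∝ L^(1/4) · d^(−1/2).
T′ = 737 × 6.1^(1/4) = 1160 K.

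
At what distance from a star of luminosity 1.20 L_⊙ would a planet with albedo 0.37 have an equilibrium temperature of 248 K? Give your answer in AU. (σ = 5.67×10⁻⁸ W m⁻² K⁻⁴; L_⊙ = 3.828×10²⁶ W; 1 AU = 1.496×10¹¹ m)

d ≈ 1.10 AU

L = 1.20 × 3.828×10²⁶ = 4.59×10²⁶ W.
From T_eq⁴ = L(1−A)/(16πσd²): d = √[L(1−A)/(16πσT_eq⁴)].
d = √[4.59×10²⁶ × 0.63 / (16π × 5.67×10⁻⁸ × (248)⁴)] = 1.64×10¹¹ m = 1.10 AU.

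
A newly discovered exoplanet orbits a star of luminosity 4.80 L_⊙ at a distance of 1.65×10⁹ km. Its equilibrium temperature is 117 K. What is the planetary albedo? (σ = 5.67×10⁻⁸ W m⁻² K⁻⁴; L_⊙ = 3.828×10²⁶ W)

A ≈ 0.21

d = 1.65×10⁹ km = 1.65×10¹² m.
L = 4.80 × 3.828×10²⁶ = 1.84×10²⁷ W.
Flux: S = L/(4πd²) = 1.84×10²⁷/(4π×(1.65×10¹²)²) = 53.7 W m⁻².
From T_eq⁴ = S(1−A)/(4σ): 1−A = 4σT_eq⁴/S.
1−A = 4 × 5.67×10⁻⁸ × (117)⁴ / 53.7 = 0.791.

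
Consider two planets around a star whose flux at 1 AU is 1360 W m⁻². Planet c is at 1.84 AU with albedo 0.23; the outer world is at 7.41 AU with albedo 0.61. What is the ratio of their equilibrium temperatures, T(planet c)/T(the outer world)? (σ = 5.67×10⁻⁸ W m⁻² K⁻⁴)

T_eq = [S₀(1−A)/(4σd²)]^(1/4), so T ∝ (1−A)^(1/4) / √d.
T₁ = [1360×0.77/(4×5.67×10⁻⁸×1.84²)]^(1/4) = 192.17 K.
T₂ = [1360×0.39/(4×5.67×10⁻⁸×7.41²)]^(1/4) = 80.79 K.

T₁/T₂ ≈ 2.379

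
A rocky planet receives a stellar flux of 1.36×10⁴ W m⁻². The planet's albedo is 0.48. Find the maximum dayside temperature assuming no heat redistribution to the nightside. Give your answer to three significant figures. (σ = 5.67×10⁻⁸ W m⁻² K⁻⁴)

T_ss ≈ 594 K

With no redistribution each surface element balances locally: S(1−A) = σT⁴.
T = [1.36×10⁴ × 0.52 / 5.67×10⁻⁸]^(1/4) = (1.25×10¹¹)^(1/4) = 594 K.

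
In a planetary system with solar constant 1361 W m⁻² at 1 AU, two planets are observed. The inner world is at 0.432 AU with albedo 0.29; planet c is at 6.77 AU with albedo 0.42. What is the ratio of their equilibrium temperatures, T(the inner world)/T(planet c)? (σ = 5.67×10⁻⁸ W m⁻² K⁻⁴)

T_eq = [S₀(1−A)/(4σd²)]^(1/4), so T ∝ (1−A)^(1/4) / √d.
T₁ = [1361×0.71/(4×5.67×10⁻⁸×0.432²)]^(1/4) = 388.71 K.
T₂ = [1361×0.58/(4×5.67×10⁻⁸×6.77²)]^(1/4) = 93.35 K.

T₁/T₂ ≈ 4.164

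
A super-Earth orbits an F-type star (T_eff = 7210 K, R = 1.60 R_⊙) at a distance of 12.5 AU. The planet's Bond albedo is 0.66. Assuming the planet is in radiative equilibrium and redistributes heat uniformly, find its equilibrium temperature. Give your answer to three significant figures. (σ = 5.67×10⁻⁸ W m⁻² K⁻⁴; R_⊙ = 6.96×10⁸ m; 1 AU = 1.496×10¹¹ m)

T_eq ≈ 95.0 K

R_⋆ = 1.60 × 6.96×10⁸ = 1.11×10⁹ m.
d = 12.5 AU = 1.87×10¹² m.
L = 4πR_⋆²σT_⋆⁴ = 4π(1.11×10⁹)² × 5.67×10⁻⁸ × (7210)⁴ = 2.39×10²⁷ W.
S = L/(4πd²) = 54.3 W m⁻².
Energy balance: absorbed = emitted ⇒ πR²·S(1−A) = 4πR²·σT_eq⁴, so T_eq⁴ = S(1−A)/(4σ).
T_eq = [54.3 × 0.34 / (4 × 5.67×10⁻⁸)]^(1/4) = (8.15×10⁷)^(1/4) = 95.0 K.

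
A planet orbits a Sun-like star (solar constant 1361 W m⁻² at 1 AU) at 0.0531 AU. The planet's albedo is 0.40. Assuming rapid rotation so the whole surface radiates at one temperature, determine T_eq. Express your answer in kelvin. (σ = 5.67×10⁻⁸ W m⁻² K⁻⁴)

Flux at 0.0531 AU: S = 1361/0.0531² = 4.83×10⁵ W m⁻².
Energy balance: absorbed = emitted ⇒ πR²·S(1−A) = 4πR²·σT_eq⁴, so T_eq⁴ = S(1−A)/(4σ).
T_eq = [4.83×10⁵ × 0.60 / (4 × 5.67×10⁻⁸)]^(1/4) = (1.28×10¹²)^(1/4) = 1060 K.

T_eq ≈ 1060 K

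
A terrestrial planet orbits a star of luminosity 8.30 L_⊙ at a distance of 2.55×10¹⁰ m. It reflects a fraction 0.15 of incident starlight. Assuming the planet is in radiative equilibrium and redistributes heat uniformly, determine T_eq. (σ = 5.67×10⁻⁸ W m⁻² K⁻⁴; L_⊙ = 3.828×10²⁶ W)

T_eq ≈ 1100 K

L = 8.30 × 3.828×10²⁶ = 3.18×10²⁷ W.
Flux: S = L/(4πd²) = 3.18×10²⁷/(4π×(2.55×10¹⁰)²) = 3.89×10⁵ W m⁻².
Energy balance: absorbed = emitted ⇒ πR²·S(1−A) = 4πR²·σT_eq⁴, so T_eq⁴ = S(1−A)/(4σ).
T_eq = [3.89×10⁵ × 0.85 / (4 × 5.67×10⁻⁸)]^(1/4) = (1.46×10¹²)^(1/4) = 1100 K.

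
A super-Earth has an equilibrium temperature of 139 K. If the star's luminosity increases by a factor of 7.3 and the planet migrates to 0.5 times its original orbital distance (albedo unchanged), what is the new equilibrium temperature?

T_eq ≈ 323 K

T_eq ∝ L^(1/4) · d^(−1/2).
T′ = 139 × 7.3^(1/4) / 0.5^(1/2) = 323 K.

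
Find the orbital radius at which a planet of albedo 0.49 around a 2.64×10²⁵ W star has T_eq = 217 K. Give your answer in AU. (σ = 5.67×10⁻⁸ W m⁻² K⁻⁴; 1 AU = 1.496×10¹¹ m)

d ≈ 0.309 AU

From T_eq⁴ = L(1−A)/(16πσd²): d = √[L(1−A)/(16πσT_eq⁴)].
d = √[2.64×10²⁵ × 0.51 / (16π × 5.67×10⁻⁸ × (217)⁴)] = 4.62×10¹⁰ m = 0.309 AU.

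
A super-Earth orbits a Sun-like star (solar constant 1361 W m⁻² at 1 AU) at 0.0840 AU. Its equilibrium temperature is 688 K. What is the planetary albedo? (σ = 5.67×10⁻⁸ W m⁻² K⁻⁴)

A ≈ 0.74

Flux at 0.0840 AU: S = 1361/0.0840² = 1.93×10⁵ W m⁻².
From T_eq⁴ = S(1−A)/(4σ): 1−A = 4σT_eq⁴/S.
1−A = 4 × 5.67×10⁻⁸ × (688)⁴ / 1.93×10⁵ = 0.263.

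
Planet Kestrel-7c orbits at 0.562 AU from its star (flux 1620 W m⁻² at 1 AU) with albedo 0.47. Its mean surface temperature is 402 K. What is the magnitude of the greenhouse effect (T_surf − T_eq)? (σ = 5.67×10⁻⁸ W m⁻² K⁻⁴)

S = 1620/0.562² = 5129 W m⁻².
T_eq = [S(1−A)/(4σ)]^(1/4) = [5129×0.53/(4×5.67×10⁻⁸)]^(1/4) = 330.9 K.
ΔT = T_surf − T_eq = 402 − 330.9.

ΔT ≈ 71.1 K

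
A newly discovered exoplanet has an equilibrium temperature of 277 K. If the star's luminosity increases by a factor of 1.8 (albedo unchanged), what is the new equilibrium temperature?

T_eq ∝ L^(1/4) · d^(−1/2).
T′ = 277 × 1.8^(1/4) = 321 K.

T_eq ≈ 321 K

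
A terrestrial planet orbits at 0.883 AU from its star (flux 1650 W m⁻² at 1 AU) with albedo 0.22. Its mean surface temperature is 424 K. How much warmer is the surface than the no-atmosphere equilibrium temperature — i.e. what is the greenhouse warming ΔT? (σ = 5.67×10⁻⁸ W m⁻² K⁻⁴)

S = 1650/0.883² = 2116 W m⁻².
T_eq = [S(1−A)/(4σ)]^(1/4) = [2116×0.78/(4×5.67×10⁻⁸)]^(1/4) = 292.1 K.
ΔT = T_surf − T_eq = 424 − 292.1.

ΔT ≈ 131.9 K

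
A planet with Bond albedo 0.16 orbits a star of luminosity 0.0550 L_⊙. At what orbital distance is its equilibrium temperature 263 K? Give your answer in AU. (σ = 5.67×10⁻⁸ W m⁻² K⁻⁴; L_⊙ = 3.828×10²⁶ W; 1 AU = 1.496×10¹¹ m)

d ≈ 0.241 AU

L = 0.0550 × 3.828×10²⁶ = 2.11×10²⁵ W.
From T_eq⁴ = L(1−A)/(16πσd²): d = √[L(1−A)/(16πσT_eq⁴)].
d = √[2.11×10²⁵ × 0.84 / (16π × 5.67×10⁻⁸ × (263)⁴)] = 3.60×10¹⁰ m = 0.241 AU.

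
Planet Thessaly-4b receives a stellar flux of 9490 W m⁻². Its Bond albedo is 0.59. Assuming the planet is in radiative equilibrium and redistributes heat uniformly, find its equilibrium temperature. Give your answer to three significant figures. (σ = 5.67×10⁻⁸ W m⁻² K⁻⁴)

Energy balance: absorbed = emitted ⇒ πR²·S(1−A) = 4πR²·σT_eq⁴, so T_eq⁴ = S(1−A)/(4σ).
T_eq = [9490 × 0.41 / (4 × 5.67×10⁻⁸)]^(1/4) = (1.72×10¹⁰)^(1/4) = 362 K.

T_eq ≈ 362 K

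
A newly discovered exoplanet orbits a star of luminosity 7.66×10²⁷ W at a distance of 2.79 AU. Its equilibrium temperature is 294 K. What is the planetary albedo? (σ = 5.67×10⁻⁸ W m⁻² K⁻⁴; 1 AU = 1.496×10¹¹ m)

d = 2.79 AU = 4.17×10¹¹ m.
Flux: S = L/(4πd²) = 7.66×10²⁷/(4π×(4.17×10¹¹)²) = 3500 W m⁻².
From T_eq⁴ = S(1−A)/(4σ): 1−A = 4σT_eq⁴/S.
1−A = 4 × 5.67×10⁻⁸ × (294)⁴ / 3500 = 0.484.

A ≈ 0.52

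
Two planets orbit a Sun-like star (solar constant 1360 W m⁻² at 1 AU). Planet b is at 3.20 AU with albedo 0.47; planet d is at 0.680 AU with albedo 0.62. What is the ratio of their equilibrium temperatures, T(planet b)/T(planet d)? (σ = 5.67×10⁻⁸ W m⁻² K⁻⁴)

T₁/T₂ ≈ 0.501

T_eq = [S₀(1−A)/(4σd²)]^(1/4), so T ∝ (1−A)^(1/4) / √d.
T₁ = [1360×0.53/(4×5.67×10⁻⁸×3.20²)]^(1/4) = 132.73 K.
T₂ = [1360×0.38/(4×5.67×10⁻⁸×0.680²)]^(1/4) = 264.95 K.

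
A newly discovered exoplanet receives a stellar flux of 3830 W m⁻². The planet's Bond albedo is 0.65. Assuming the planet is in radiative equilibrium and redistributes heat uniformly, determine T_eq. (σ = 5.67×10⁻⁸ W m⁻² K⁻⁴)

Energy balance: absorbed = emitted ⇒ πR²·S(1−A) = 4πR²·σT_eq⁴, so T_eq⁴ = S(1−A)/(4σ).
T_eq = [3830 × 0.35 / (4 × 5.67×10⁻⁸)]^(1/4) = (5.91×10⁹)^(1/4) = 277 K.

T_eq ≈ 277 K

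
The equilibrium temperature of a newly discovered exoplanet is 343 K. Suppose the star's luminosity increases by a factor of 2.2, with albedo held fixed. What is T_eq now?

T_eq ≈ 418 K

T_eq ∝ L^(1/4) · d^(−1/2).
T′ = 343 × 2.2^(1/4) = 418 K.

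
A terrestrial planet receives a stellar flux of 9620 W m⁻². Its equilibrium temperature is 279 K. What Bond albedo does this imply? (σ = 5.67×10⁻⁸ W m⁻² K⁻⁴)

A ≈ 0.86

From T_eq⁴ = S(1−A)/(4σ): 1−A = 4σT_eq⁴/S.
1−A = 4 × 5.67×10⁻⁸ × (279)⁴ / 9620 = 0.143.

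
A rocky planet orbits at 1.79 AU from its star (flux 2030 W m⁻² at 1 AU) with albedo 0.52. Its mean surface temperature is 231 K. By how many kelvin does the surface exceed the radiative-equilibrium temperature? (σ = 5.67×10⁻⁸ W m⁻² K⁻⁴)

S = 2030/1.79² = 633.6 W m⁻².
T_eq = [S(1−A)/(4σ)]^(1/4) = [633.6×0.48/(4×5.67×10⁻⁸)]^(1/4) = 191.4 K.
ΔT = T_surf − T_eq = 231 − 191.4.

ΔT ≈ 39.6 K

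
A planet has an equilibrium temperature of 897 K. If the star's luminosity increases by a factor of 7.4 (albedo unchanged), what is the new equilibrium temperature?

T_eq ∝ L^(1/4) · d^(−1/2).
T′ = 897 × 7.4^(1/4) = 1480 K.

T_eq ≈ 1480 K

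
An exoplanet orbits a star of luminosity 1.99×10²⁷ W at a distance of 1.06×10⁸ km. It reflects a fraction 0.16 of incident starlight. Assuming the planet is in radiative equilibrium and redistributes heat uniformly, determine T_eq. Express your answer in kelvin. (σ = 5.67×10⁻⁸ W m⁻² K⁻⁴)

d = 1.06×10⁸ km = 1.06×10¹¹ m.
Flux: S = L/(4πd²) = 1.99×10²⁷/(4π×(1.06×10¹¹)²) = 1.41×10⁴ W m⁻².
Energy balance: absorbed = emitted ⇒ πR²·S(1−A) = 4πR²·σT_eq⁴, so T_eq⁴ = S(1−A)/(4σ).
T_eq = [1.41×10⁴ × 0.84 / (4 × 5.67×10⁻⁸)]^(1/4) = (5.22×10¹⁰)^(1/4) = 478 K.

T_eq ≈ 478 K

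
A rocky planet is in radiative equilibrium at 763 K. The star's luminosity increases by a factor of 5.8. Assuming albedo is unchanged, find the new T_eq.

T_eq ∝ L^(1/4) · d^(−1/2).
T′ = 763 × 5.8^(1/4) = 1180 K.

T_eq ≈ 1180 K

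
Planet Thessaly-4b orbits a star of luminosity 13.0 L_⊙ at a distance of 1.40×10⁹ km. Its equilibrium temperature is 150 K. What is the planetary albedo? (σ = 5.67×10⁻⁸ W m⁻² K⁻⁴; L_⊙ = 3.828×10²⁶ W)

d = 1.40×10⁹ km = 1.40×10¹² m.
L = 13.0 × 3.828×10²⁶ = 4.98×10²⁷ W.
Flux: S = L/(4πd²) = 4.98×10²⁷/(4π×(1.40×10¹²)²) = 202 W m⁻².
From T_eq⁴ = S(1−A)/(4σ): 1−A = 4σT_eq⁴/S.
1−A = 4 × 5.67×10⁻⁸ × (150)⁴ / 202 = 0.568.

A ≈ 0.43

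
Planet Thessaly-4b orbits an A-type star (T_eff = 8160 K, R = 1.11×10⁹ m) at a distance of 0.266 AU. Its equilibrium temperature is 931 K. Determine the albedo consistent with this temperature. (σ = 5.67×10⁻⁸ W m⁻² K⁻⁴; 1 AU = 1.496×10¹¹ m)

A ≈ 0.13

d = 0.266 AU = 3.98×10¹⁰ m.
L = 4πR_⋆²σT_⋆⁴ = 4π(1.11×10⁹)² × 5.67×10⁻⁸ × (8160)⁴ = 3.89×10²⁷ W.
S = L/(4πd²) = 1.96×10⁵ W m⁻².
From T_eq⁴ = S(1−A)/(4σ): 1−A = 4σT_eq⁴/S.
1−A = 4 × 5.67×10⁻⁸ × (931)⁴ / 1.96×10⁵ = 0.871.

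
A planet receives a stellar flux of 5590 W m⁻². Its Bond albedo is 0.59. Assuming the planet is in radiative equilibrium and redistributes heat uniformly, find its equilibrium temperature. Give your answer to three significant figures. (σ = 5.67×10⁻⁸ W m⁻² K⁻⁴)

Energy balance: absorbed = emitted ⇒ πR²·S(1−A) = 4πR²·σT_eq⁴, so T_eq⁴ = S(1−A)/(4σ).
T_eq = [5590 × 0.41 / (4 × 5.67×10⁻⁸)]^(1/4) = (1.01×10¹⁰)^(1/4) = 317 K.

T_eq ≈ 317 K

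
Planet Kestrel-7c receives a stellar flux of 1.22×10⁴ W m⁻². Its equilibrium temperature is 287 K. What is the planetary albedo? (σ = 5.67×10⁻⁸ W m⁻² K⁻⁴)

From T_eq⁴ = S(1−A)/(4σ): 1−A = 4σT_eq⁴/S.
1−A = 4 × 5.67×10⁻⁸ × (287)⁴ / 1.22×10⁴ = 0.126.

A ≈ 0.87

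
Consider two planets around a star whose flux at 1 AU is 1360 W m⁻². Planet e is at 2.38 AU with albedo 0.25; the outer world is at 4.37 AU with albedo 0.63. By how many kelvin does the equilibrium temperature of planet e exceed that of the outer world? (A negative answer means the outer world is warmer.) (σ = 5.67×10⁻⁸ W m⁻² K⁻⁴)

ΔT ≈ 64.0 K

T_eq = [S₀(1−A)/(4σd²)]^(1/4), so T ∝ (1−A)^(1/4) / √d.
T₁ = [1360×0.75/(4×5.67×10⁻⁸×2.38²)]^(1/4) = 167.86 K.
T₂ = [1360×0.37/(4×5.67×10⁻⁸×4.37²)]^(1/4) = 103.82 K.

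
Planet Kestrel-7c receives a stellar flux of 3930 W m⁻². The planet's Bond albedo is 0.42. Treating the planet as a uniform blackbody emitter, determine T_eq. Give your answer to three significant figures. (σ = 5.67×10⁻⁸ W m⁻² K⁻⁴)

T_eq ≈ 317 K

Energy balance: absorbed = emitted ⇒ πR²·S(1−A) = 4πR²·σT_eq⁴, so T_eq⁴ = S(1−A)/(4σ).
T_eq = [3930 × 0.58 / (4 × 5.67×10⁻⁸)]^(1/4) = (1.01×10¹⁰)^(1/4) = 317 K.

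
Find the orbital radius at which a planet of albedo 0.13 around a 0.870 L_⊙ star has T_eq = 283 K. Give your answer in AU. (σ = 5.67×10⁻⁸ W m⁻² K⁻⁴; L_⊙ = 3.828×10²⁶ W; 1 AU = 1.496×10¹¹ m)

d ≈ 0.842 AU

L = 0.870 × 3.828×10²⁶ = 3.33×10²⁶ W.
From T_eq⁴ = L(1−A)/(16πσd²): d = √[L(1−A)/(16πσT_eq⁴)].
d = √[3.33×10²⁶ × 0.87 / (16π × 5.67×10⁻⁸ × (283)⁴)] = 1.26×10¹¹ m = 0.842 AU.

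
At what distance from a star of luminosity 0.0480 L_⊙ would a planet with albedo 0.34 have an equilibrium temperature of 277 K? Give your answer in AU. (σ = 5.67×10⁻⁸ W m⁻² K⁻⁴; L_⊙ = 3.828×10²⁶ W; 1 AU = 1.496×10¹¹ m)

d ≈ 0.180 AU

L = 0.0480 × 3.828×10²⁶ = 1.84×10²⁵ W.
From T_eq⁴ = L(1−A)/(16πσd²): d = √[L(1−A)/(16πσT_eq⁴)].
d = √[1.84×10²⁵ × 0.66 / (16π × 5.67×10⁻⁸ × (277)⁴)] = 2.69×10¹⁰ m = 0.180 AU.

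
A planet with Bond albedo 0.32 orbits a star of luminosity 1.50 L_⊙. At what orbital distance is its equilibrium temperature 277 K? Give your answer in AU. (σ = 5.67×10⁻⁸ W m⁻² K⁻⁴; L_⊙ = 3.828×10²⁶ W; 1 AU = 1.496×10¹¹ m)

L = 1.50 × 3.828×10²⁶ = 5.74×10²⁶ W.
From T_eq⁴ = L(1−A)/(16πσd²): d = √[L(1−A)/(16πσT_eq⁴)].
d = √[5.74×10²⁶ × 0.68 / (16π × 5.67×10⁻⁸ × (277)⁴)] = 1.53×10¹¹ m = 1.02 AU.

d ≈ 1.02 AU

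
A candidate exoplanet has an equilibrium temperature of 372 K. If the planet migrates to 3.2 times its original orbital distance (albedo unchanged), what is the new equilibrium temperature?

T_eq ∝ L^(1/4) · d^(−1/2).
T′ = 372 / 3.2^(1/2) = 208 K.

T_eq ≈ 208 K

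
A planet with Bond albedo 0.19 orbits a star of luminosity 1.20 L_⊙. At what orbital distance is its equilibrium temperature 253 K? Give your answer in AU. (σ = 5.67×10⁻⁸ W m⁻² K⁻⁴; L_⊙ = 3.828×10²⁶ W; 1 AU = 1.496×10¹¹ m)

d ≈ 1.19 AU

L = 1.20 × 3.828×10²⁶ = 4.59×10²⁶ W.
From T_eq⁴ = L(1−A)/(16πσd²): d = √[L(1−A)/(16πσT_eq⁴)].
d = √[4.59×10²⁶ × 0.81 / (16π × 5.67×10⁻⁸ × (253)⁴)] = 1.79×10¹¹ m = 1.19 AU.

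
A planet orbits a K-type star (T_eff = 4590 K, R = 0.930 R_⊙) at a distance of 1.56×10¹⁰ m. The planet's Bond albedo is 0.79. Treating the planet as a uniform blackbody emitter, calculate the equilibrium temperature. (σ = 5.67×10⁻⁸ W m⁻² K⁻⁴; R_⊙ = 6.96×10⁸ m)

T_eq ≈ 448 K

R_⋆ = 0.930 × 6.96×10⁸ = 6.47×10⁸ m.
L = 4πR_⋆²σT_⋆⁴ = 4π(6.47×10⁸)² × 5.67×10⁻⁸ × (4590)⁴ = 1.33×10²⁶ W.
S = L/(4πd²) = 4.33×10⁴ W m⁻².
Energy balance: absorbed = emitted ⇒ πR²·S(1−A) = 4πR²·σT_eq⁴, so T_eq⁴ = S(1−A)/(4σ).
T_eq = [4.33×10⁴ × 0.21 / (4 × 5.67×10⁻⁸)]^(1/4) = (4.01×10¹⁰)^(1/4) = 448 K.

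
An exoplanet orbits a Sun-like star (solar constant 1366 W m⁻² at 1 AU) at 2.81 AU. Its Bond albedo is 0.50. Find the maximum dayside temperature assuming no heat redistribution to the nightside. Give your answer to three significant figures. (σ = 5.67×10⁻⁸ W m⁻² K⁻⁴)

T_ss ≈ 198 K

Flux at 2.81 AU: S = 1366/2.81² = 173 W m⁻².
With no redistribution each surface element balances locally: S(1−A) = σT⁴.
T = [173 × 0.50 / 5.67×10⁻⁸]^(1/4) = (1.53×10⁹)^(1/4) = 198 K.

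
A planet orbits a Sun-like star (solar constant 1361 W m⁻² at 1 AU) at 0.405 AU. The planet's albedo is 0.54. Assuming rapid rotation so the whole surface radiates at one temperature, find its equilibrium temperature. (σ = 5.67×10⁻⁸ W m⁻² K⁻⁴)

Flux at 0.405 AU: S = 1361/0.405² = 8300 W m⁻².
Energy balance: absorbed = emitted ⇒ πR²·S(1−A) = 4πR²·σT_eq⁴, so T_eq⁴ = S(1−A)/(4σ).
T_eq = [8300 × 0.46 / (4 × 5.67×10⁻⁸)]^(1/4) = (1.68×10¹⁰)^(1/4) = 360 K.

T_eq ≈ 360 K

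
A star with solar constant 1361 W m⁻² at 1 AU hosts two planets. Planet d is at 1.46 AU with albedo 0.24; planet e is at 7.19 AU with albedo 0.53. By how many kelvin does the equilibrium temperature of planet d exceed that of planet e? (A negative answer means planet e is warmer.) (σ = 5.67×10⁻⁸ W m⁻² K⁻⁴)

ΔT ≈ 129.1 K

T_eq = [S₀(1−A)/(4σd²)]^(1/4), so T ∝ (1−A)^(1/4) / √d.
T₁ = [1361×0.76/(4×5.67×10⁻⁸×1.46²)]^(1/4) = 215.07 K.
T₂ = [1361×0.47/(4×5.67×10⁻⁸×7.19²)]^(1/4) = 85.94 K.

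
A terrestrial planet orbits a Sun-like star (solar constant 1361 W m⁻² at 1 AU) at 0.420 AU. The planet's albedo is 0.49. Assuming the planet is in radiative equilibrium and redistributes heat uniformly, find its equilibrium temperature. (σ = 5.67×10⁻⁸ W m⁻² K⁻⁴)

Flux at 0.420 AU: S = 1361/0.420² = 7720 W m⁻².
Energy balance: absorbed = emitted ⇒ πR²·S(1−A) = 4πR²·σT_eq⁴, so T_eq⁴ = S(1−A)/(4σ).
T_eq = [7720 × 0.51 / (4 × 5.67×10⁻⁸)]^(1/4) = (1.73×10¹⁰)^(1/4) = 363 K.

T_eq ≈ 363 K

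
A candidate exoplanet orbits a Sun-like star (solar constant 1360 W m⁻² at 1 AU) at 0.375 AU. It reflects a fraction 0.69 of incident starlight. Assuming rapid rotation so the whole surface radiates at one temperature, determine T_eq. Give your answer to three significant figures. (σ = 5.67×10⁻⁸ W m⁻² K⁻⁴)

T_eq ≈ 339 K

Flux at 0.375 AU: S = 1360/0.375² = 9670 W m⁻².
Energy balance: absorbed = emitted ⇒ πR²·S(1−A) = 4πR²·σT_eq⁴, so T_eq⁴ = S(1−A)/(4σ).
T_eq = [9670 × 0.31 / (4 × 5.67×10⁻⁸)]^(1/4) = (1.32×10¹⁰)^(1/4) = 339 K.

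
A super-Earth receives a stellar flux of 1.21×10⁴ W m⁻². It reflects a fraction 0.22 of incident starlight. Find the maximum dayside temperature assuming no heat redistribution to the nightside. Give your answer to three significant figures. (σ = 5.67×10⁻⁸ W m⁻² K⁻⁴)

T_ss ≈ 639 K

With no redistribution each surface element balances locally: S(1−A) = σT⁴.
T = [1.21×10⁴ × 0.78 / 5.67×10⁻⁸]^(1/4) = (1.66×10¹¹)^(1/4) = 639 K.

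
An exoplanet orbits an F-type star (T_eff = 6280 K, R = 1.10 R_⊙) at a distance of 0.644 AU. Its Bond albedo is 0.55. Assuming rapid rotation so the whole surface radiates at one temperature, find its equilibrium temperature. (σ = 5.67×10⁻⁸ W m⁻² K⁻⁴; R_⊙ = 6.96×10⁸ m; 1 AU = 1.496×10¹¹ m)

T_eq ≈ 324 K

R_⋆ = 1.10 × 6.96×10⁸ = 7.66×10⁸ m.
d = 0.644 AU = 9.63×10¹⁰ m.
L = 4πR_⋆²σT_⋆⁴ = 4π(7.66×10⁸)² × 5.67×10⁻⁸ × (6280)⁴ = 6.50×10²⁶ W.
S = L/(4πd²) = 5570 W m⁻².
Energy balance: absorbed = emitted ⇒ πR²·S(1−A) = 4πR²·σT_eq⁴, so T_eq⁴ = S(1−A)/(4σ).
T_eq = [5570 × 0.45 / (4 × 5.67×10⁻⁸)]^(1/4) = (1.10×10¹⁰)^(1/4) = 324 K.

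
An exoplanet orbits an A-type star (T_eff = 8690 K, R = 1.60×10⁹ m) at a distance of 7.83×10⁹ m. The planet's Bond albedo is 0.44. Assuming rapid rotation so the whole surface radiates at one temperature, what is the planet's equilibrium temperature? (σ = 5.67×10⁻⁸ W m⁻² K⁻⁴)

L = 4πR_⋆²σT_⋆⁴ = 4π(1.60×10⁹)² × 5.67×10⁻⁸ × (8690)⁴ = 1.04×10²⁸ W.
S = L/(4πd²) = 1.35×10⁷ W m⁻².
Energy balance: absorbed = emitted ⇒ πR²·S(1−A) = 4πR²·σT_eq⁴, so T_eq⁴ = S(1−A)/(4σ).
T_eq = [1.35×10⁷ × 0.56 / (4 × 5.67×10⁻⁸)]^(1/4) = (3.33×10¹³)^(1/4) = 2400 K.

T_eq ≈ 2400 K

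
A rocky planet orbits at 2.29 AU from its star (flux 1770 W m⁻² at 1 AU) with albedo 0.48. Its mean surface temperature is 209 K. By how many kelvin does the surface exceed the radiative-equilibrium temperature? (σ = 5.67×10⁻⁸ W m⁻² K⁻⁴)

ΔT ≈ 42.2 K

S = 1770/2.29² = 337.5 W m⁻².
T_eq = [S(1−A)/(4σ)]^(1/4) = [337.5×0.52/(4×5.67×10⁻⁸)]^(1/4) = 166.8 K.
ΔT = T_surf − T_eq = 209 − 166.8.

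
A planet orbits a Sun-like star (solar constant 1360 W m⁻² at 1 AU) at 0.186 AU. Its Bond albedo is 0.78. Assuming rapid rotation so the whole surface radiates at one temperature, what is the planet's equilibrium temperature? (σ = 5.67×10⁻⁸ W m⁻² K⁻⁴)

Flux at 0.186 AU: S = 1360/0.186² = 3.93×10⁴ W m⁻².
Energy balance: absorbed = emitted ⇒ πR²·S(1−A) = 4πR²·σT_eq⁴, so T_eq⁴ = S(1−A)/(4σ).
T_eq = [3.93×10⁴ × 0.22 / (4 × 5.67×10⁻⁸)]^(1/4) = (3.81×10¹⁰)^(1/4) = 442 K.

T_eq ≈ 442 K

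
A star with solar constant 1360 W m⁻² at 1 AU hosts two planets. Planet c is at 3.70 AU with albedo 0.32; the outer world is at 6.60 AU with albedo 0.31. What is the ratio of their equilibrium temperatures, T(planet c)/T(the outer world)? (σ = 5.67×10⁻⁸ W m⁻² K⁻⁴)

T₁/T₂ ≈ 1.331

T_eq = [S₀(1−A)/(4σd²)]^(1/4), so T ∝ (1−A)^(1/4) / √d.
T₁ = [1360×0.68/(4×5.67×10⁻⁸×3.70²)]^(1/4) = 131.37 K.
T₂ = [1360×0.69/(4×5.67×10⁻⁸×6.60²)]^(1/4) = 98.72 K.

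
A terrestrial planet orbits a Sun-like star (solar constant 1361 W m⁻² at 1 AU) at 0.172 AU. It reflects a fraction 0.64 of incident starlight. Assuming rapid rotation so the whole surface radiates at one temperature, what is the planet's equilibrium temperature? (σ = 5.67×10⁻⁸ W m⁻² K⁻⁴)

Flux at 0.172 AU: S = 1361/0.172² = 4.60×10⁴ W m⁻².
Energy balance: absorbed = emitted ⇒ πR²·S(1−A) = 4πR²·σT_eq⁴, so T_eq⁴ = S(1−A)/(4σ).
T_eq = [4.60×10⁴ × 0.36 / (4 × 5.67×10⁻⁸)]^(1/4) = (7.30×10¹⁰)^(1/4) = 520 K.

T_eq ≈ 520 K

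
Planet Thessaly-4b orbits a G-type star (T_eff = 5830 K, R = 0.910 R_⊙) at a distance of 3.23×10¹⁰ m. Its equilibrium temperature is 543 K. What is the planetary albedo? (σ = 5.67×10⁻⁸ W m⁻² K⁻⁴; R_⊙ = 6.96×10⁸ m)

A ≈ 0.22

R_⋆ = 0.910 × 6.96×10⁸ = 6.33×10⁸ m.
L = 4πR_⋆²σT_⋆⁴ = 4π(6.33×10⁸)² × 5.67×10⁻⁸ × (5830)⁴ = 3.30×10²⁶ W.
S = L/(4πd²) = 2.52×10⁴ W m⁻².
From T_eq⁴ = S(1−A)/(4σ): 1−A = 4σT_eq⁴/S.
1−A = 4 × 5.67×10⁻⁸ × (543)⁴ / 2.52×10⁴ = 0.783.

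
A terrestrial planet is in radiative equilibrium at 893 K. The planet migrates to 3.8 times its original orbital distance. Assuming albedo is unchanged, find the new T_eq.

T_eq ≈ 458 K

T_eq ∝ L^(1/4) · d^(−1/2).
T′ = 893 / 3.8^(1/2) = 458 K.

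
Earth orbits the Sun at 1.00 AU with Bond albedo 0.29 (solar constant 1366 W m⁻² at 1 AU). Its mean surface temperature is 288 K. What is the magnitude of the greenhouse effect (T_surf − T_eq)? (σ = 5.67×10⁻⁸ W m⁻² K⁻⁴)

ΔT ≈ 32.3 K

S = 1366/1.00² = 1366 W m⁻².
T_eq = [S(1−A)/(4σ)]^(1/4) = [1366×0.71/(4×5.67×10⁻⁸)]^(1/4) = 255.7 K.
ΔT = T_surf − T_eq = 288 − 255.7.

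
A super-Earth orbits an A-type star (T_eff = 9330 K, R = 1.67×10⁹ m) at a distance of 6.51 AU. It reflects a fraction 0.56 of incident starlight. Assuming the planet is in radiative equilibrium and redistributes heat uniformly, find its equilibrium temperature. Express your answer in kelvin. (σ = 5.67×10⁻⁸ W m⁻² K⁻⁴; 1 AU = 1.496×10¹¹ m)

T_eq ≈ 223 K

d = 6.51 AU = 9.74×10¹¹ m.
L = 4πR_⋆²σT_⋆⁴ = 4π(1.67×10⁹)² × 5.67×10⁻⁸ × (9330)⁴ = 1.51×10²⁸ W.
S = L/(4πd²) = 1260 W m⁻².
Energy balance: absorbed = emitted ⇒ πR²·S(1−A) = 4πR²·σT_eq⁴, so T_eq⁴ = S(1−A)/(4σ).
T_eq = [1260 × 0.44 / (4 × 5.67×10⁻⁸)]^(1/4) = (2.45×10⁹)^(1/4) = 223 K.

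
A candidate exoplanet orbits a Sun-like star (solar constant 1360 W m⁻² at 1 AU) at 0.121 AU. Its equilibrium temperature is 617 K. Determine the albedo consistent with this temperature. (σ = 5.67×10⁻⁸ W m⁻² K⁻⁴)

A ≈ 0.65

Flux at 0.121 AU: S = 1360/0.121² = 9.29×10⁴ W m⁻².
From T_eq⁴ = S(1−A)/(4σ): 1−A = 4σT_eq⁴/S.
1−A = 4 × 5.67×10⁻⁸ × (617)⁴ / 9.29×10⁴ = 0.354.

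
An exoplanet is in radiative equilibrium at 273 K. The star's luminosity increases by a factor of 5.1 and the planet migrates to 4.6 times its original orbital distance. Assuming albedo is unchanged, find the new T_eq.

T_eq ∝ L^(1/4) · d^(−1/2).
T′ = 273 × 5.1^(1/4) / 4.6^(1/2) = 191 K.

T_eq ≈ 191 K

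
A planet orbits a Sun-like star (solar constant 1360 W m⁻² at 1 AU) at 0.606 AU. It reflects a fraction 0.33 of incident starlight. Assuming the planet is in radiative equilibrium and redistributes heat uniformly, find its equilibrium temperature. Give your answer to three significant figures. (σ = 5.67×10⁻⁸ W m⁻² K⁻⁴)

T_eq ≈ 323 K

Flux at 0.606 AU: S = 1360/0.606² = 3700 W m⁻².
Energy balance: absorbed = emitted ⇒ πR²·S(1−A) = 4πR²·σT_eq⁴, so T_eq⁴ = S(1−A)/(4σ).
T_eq = [3700 × 0.67 / (4 × 5.67×10⁻⁸)]^(1/4) = (1.09×10¹⁰)^(1/4) = 323 K.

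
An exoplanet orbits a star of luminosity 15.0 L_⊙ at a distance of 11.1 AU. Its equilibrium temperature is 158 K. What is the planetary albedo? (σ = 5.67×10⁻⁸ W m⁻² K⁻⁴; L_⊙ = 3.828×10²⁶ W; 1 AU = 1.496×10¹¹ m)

A ≈ 0.15

d = 11.1 AU = 1.66×10¹² m.
L = 15.0 × 3.828×10²⁶ = 5.74×10²⁷ W.
Flux: S = L/(4πd²) = 5.74×10²⁷/(4π×(1.66×10¹²)²) = 166 W m⁻².
From T_eq⁴ = S(1−A)/(4σ): 1−A = 4σT_eq⁴/S.
1−A = 4 × 5.67×10⁻⁸ × (158)⁴ / 166 = 0.853.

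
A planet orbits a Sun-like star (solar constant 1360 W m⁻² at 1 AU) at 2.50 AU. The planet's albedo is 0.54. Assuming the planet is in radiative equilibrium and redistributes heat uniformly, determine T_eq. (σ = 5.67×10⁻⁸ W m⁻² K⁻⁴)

T_eq ≈ 145 K

Flux at 2.50 AU: S = 1360/2.50² = 218 W m⁻².
Energy balance: absorbed = emitted ⇒ πR²·S(1−A) = 4πR²·σT_eq⁴, so T_eq⁴ = S(1−A)/(4σ).
T_eq = [218 × 0.46 / (4 × 5.67×10⁻⁸)]^(1/4) = (4.41×10⁸)^(1/4) = 145 K.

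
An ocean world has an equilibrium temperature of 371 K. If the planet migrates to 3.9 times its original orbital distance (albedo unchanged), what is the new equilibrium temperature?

T_eq ∝ L^(1/4) · d^(−1/2).
T′ = 371 / 3.9^(1/2) = 188 K.

T_eq ≈ 188 K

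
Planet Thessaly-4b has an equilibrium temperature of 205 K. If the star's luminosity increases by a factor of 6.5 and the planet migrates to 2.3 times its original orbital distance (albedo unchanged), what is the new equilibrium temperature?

T_eq ∝ L^(1/4) · d^(−1/2).
T′ = 205 × 6.5^(1/4) / 2.3^(1/2) = 216 K.

T_eq ≈ 216 K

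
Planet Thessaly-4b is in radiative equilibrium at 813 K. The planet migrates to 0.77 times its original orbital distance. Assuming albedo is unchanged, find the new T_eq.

T_eq ≈ 926 K

T_eq ∝ L^(1/4) · d^(−1/2).
T′ = 813 / 0.77^(1/2) = 926 K.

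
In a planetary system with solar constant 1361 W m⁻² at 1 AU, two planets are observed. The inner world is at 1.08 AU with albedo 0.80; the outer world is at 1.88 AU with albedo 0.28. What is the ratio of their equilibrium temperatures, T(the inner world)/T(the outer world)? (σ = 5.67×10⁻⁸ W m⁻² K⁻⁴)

T_eq = [S₀(1−A)/(4σd²)]^(1/4), so T ∝ (1−A)^(1/4) / √d.
T₁ = [1361×0.20/(4×5.67×10⁻⁸×1.08²)]^(1/4) = 179.10 K.
T₂ = [1361×0.72/(4×5.67×10⁻⁸×1.88²)]^(1/4) = 186.99 K.

T₁/T₂ ≈ 0.958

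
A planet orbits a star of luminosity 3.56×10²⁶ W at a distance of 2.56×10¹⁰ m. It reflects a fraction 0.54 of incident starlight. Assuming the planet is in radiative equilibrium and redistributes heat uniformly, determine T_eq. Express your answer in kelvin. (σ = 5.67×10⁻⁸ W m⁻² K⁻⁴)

T_eq ≈ 544 K

Flux: S = L/(4πd²) = 3.56×10²⁶/(4π×(2.56×10¹⁰)²) = 4.32×10⁴ W m⁻².
Energy balance: absorbed = emitted ⇒ πR²·S(1−A) = 4πR²·σT_eq⁴, so T_eq⁴ = S(1−A)/(4σ).
T_eq = [4.32×10⁴ × 0.46 / (4 × 5.67×10⁻⁸)]^(1/4) = (8.77×10¹⁰)^(1/4) = 544 K.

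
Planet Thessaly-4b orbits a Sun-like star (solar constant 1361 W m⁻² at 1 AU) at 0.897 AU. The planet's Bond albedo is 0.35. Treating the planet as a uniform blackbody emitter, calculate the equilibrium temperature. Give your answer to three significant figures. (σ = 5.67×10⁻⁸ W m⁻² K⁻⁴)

T_eq ≈ 264 K

Flux at 0.897 AU: S = 1361/0.897² = 1690 W m⁻².
Energy balance: absorbed = emitted ⇒ πR²·S(1−A) = 4πR²·σT_eq⁴, so T_eq⁴ = S(1−A)/(4σ).
T_eq = [1690 × 0.65 / (4 × 5.67×10⁻⁸)]^(1/4) = (4.85×10⁹)^(1/4) = 264 K.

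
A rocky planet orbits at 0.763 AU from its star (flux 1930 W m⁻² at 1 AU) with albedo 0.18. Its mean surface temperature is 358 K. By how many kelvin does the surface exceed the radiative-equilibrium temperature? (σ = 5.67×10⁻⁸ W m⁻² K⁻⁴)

S = 1930/0.763² = 3315 W m⁻².
T_eq = [S(1−A)/(4σ)]^(1/4) = [3315×0.82/(4×5.67×10⁻⁸)]^(1/4) = 330.9 K.
ΔT = T_surf − T_eq = 358 − 330.9.

ΔT ≈ 27.1 K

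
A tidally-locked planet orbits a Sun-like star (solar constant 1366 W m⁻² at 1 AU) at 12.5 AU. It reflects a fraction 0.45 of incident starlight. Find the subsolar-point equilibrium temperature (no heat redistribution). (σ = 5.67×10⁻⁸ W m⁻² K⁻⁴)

T_ss ≈ 96.0 K

Flux at 12.5 AU: S = 1366/12.5² = 8.74 W m⁻².
At the subsolar point the surface absorbs S(1−A) and emits σT⁴ per unit area — no factor of 4, since only the local patch is in balance.
T = [8.74 × 0.55 / 5.67×10⁻⁸]^(1/4) = (8.48×10⁷)^(1/4) = 96.0 K.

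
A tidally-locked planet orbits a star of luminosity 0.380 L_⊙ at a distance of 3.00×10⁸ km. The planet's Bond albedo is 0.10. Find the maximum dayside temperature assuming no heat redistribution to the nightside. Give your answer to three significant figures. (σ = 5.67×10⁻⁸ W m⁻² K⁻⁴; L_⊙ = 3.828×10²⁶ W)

T_ss ≈ 213 K

d = 3.00×10⁸ km = 3.00×10¹¹ m.
L = 0.380 × 3.828×10²⁶ = 1.45×10²⁶ W.
Flux: S = L/(4πd²) = 1.45×10²⁶/(4π×(3.00×10¹¹)²) = 129 W m⁻².
With no redistribution each surface element balances locally: S(1−A) = σT⁴.
T = [129 × 0.90 / 5.67×10⁻⁸]^(1/4) = (2.04×10⁹)^(1/4) = 213 K.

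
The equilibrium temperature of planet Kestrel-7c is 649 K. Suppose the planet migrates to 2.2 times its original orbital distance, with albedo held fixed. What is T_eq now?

T_eq ≈ 438 K

T_eq ∝ L^(1/4) · d^(−1/2).
T′ = 649 / 2.2^(1/2) = 438 K.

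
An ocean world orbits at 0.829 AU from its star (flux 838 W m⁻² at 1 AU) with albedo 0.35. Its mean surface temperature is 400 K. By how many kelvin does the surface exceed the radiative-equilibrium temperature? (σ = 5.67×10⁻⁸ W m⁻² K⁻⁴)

ΔT ≈ 156.9 K

S = 838/0.829² = 1219 W m⁻².
T_eq = [S(1−A)/(4σ)]^(1/4) = [1219×0.65/(4×5.67×10⁻⁸)]^(1/4) = 243.1 K.
ΔT = T_surf − T_eq = 400 − 243.1.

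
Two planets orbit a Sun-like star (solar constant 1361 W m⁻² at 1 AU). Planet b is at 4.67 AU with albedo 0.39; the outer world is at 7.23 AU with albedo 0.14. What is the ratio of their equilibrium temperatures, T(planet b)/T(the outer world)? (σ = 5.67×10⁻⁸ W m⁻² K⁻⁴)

T₁/T₂ ≈ 1.142

T_eq = [S₀(1−A)/(4σd²)]^(1/4), so T ∝ (1−A)^(1/4) / √d.
T₁ = [1361×0.61/(4×5.67×10⁻⁸×4.67²)]^(1/4) = 113.82 K.
T₂ = [1361×0.86/(4×5.67×10⁻⁸×7.23²)]^(1/4) = 99.68 K.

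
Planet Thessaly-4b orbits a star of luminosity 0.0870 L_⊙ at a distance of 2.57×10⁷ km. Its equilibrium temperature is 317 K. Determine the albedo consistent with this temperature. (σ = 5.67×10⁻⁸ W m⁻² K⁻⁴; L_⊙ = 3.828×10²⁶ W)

A ≈ 0.43

d = 2.57×10⁷ km = 2.57×10¹⁰ m.
L = 0.0870 × 3.828×10²⁶ = 3.33×10²⁵ W.
Flux: S = L/(4πd²) = 3.33×10²⁵/(4π×(2.57×10¹⁰)²) = 4010 W m⁻².
From T_eq⁴ = S(1−A)/(4σ): 1−A = 4σT_eq⁴/S.
1−A = 4 × 5.67×10⁻⁸ × (317)⁴ / 4010 = 0.571.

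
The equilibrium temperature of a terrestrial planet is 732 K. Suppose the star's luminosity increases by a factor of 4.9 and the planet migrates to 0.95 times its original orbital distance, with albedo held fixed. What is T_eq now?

T_eq ≈ 1120 K

T_eq ∝ L^(1/4) · d^(−1/2).
T′ = 732 × 4.9^(1/4) / 0.95^(1/2) = 1120 K.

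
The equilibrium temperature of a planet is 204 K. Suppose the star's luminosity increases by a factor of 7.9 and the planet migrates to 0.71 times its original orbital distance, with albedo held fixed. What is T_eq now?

T_eq ∝ L^(1/4) · d^(−1/2).
T′ = 204 × 7.9^(1/4) / 0.71^(1/2) = 406 K.

T_eq ≈ 406 K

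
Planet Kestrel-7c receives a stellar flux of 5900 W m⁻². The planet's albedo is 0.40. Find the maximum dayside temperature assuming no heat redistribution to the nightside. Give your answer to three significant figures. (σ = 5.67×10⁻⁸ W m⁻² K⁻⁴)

With no redistribution each surface element balances locally: S(1−A) = σT⁴.
T = [5900 × 0.60 / 5.67×10⁻⁸]^(1/4) = (6.24×10¹⁰)^(1/4) = 500 K.

T_ss ≈ 500 K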